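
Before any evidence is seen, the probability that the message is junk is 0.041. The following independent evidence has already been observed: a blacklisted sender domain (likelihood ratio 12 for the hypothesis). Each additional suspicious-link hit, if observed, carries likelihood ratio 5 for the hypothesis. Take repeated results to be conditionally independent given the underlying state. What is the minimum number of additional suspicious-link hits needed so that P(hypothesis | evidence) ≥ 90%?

Prior odds = 0.041/0.959 = 41/959.
Bayes factor of the evidence already in hand = 12.
Odds after that evidence = (41/959) × 12 = 492/959.
Target odds = 0.9/0.1 = 9.
Need 5ⁿ ≥ 9 ÷ (492/959) = 2877/164.
5¹ = 5 falls short of 2877/164 but 5² = 25 reaches it, so n = 2.

2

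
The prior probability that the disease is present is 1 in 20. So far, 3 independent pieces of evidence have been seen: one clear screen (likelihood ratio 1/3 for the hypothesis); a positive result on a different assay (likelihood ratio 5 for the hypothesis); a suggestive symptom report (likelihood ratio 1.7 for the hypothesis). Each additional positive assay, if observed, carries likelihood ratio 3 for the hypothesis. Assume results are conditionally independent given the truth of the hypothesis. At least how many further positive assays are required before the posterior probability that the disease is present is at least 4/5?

3

Prior odds = 0.05/0.95 = 1/19.
Combined Bayes factor of the evidence already in hand = (1/3) × 5 × 1.7 = 17/6.
Odds after that evidence = (1/19) × 17/6 = 17/114.
Target odds = 0.8/0.2 = 4.
Need 3ⁿ ≥ 4 ÷ (17/114) = 456/17.
3² = 9 falls short of 456/17 but 3³ = 27 reaches it, so n = 3.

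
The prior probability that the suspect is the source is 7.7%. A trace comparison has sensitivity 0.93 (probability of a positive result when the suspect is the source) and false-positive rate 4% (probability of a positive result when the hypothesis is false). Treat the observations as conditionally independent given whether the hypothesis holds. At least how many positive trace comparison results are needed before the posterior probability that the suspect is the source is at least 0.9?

2

Prior odds: 0.077 ÷ 0.923 = 77/923.
Likelihood ratio of a positive result = 0.93/0.04 = 23.25.
Target odds: 0.9 ÷ 0.1 = 9.
Require 23.25ⁿ ≥ 9 ÷ (77/923) = 8307/77.
23.25¹ = 23.25 falls short of 8307/77 but 23.25² = 540.5625 reaches it, so n = 2.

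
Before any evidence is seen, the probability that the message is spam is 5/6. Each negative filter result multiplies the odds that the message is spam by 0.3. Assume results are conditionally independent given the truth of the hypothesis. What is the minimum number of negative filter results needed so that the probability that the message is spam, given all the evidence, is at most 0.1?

Prior odds = (5/6)/(1/6) = 5.
Likelihood ratio per negative filter result = 0.3.
Target odds: 0.1 ÷ 0.9 = 1/9.
Need 5 × 0.3ⁿ ≤ 1/9, i.e. 0.3ⁿ ≤ 1/45.
0.3³ = 0.027 is still above 1/45 but 0.3⁴ = 0.0081 is at or below it, so n = 4.

4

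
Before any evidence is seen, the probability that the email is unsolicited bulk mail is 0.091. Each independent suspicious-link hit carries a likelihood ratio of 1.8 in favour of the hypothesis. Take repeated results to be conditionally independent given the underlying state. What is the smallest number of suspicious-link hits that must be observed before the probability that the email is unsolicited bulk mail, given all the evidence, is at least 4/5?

7

Prior odds: 0.091 ÷ 0.909 = 91/909.
Likelihood ratio per suspicious-link hit = 1.8.
Target posterior odds = 0.8/0.2 = 4.
Need (91/909) × 1.8ⁿ ≥ 4, i.e. 1.8ⁿ ≥ 3636/91.
1.8⁶ = 531441/15625 falls short of 3636/91 but 1.8⁷ = 4782969/78125 reaches it, so n = 7.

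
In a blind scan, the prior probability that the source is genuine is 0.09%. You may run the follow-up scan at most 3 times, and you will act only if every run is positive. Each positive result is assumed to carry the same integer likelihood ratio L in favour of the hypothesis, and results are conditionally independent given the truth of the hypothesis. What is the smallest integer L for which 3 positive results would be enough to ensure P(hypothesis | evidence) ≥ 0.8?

Prior odds = 0.0009/0.9991 = 9/9991.
Target odds = 0.8/0.2 = 4.
Need L³ ≥ 4 ÷ (9/9991) = 39964/9.
16³ = 4096 < 39964/9 ≤ 4913 = 17³, so L = 17.

17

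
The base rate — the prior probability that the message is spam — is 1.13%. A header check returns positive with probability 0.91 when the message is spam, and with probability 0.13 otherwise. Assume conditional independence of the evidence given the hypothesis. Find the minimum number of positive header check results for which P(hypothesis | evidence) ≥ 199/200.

6

Prior odds: 0.0113 ÷ 0.9887 = 113/9887.
Likelihood ratio of a positive result = 0.91/0.13 = 7.
Target posterior odds = 0.995/0.005 = 199.
Require 7ⁿ ≥ 199 ÷ (113/9887) = 1967513/113.
7⁵ = 16807 falls short of 1967513/113 but 7⁶ = 117649 reaches it, so n = 6.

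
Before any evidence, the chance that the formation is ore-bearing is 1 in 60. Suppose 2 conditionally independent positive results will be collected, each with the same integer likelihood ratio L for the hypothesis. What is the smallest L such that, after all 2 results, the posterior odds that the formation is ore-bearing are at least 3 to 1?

14

Prior odds = (1/60)/(59/60) = 1/59.
Target odds = 3.
Need L² ≥ 3 ÷ (1/59) = 177.
13² = 169 < 177 ≤ 196 = 14², so L = 14.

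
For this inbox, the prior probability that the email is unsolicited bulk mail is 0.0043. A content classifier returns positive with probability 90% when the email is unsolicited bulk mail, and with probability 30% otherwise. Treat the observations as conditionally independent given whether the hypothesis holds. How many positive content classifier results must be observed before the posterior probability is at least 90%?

7

Prior odds = 0.0043/0.9957 = 43/9957.
Likelihood ratio of a positive result = 0.9/0.3 = 3.
Target odds: 0.9 ÷ 0.1 = 9.
Need (43/9957) × 3ⁿ ≥ 9, i.e. 3ⁿ ≥ 89613/43.
3⁶ = 729 falls short of 89613/43 but 3⁷ = 2187 reaches it, so n = 7.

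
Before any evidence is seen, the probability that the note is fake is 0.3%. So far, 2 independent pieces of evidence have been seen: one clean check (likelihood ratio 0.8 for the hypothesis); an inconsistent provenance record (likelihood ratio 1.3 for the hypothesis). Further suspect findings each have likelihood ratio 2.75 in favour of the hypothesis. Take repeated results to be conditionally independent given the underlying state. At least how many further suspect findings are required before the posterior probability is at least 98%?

10

Prior odds = 0.003/0.997 = 3/997.
Combined Bayes factor of the evidence already in hand = 0.8 × 1.3 = 1.04.
Odds after that evidence = (3/997) × 1.04 = 78/24925.
Target odds = 0.98/0.02 = 49.
Need 2.75ⁿ ≥ 49 ÷ (78/24925) = 1221325/78.
2.75⁹ ≈8994.86 falls short of 1221325/78 but 2.75¹⁰ ≈24735.9 reaches it, so n = 10.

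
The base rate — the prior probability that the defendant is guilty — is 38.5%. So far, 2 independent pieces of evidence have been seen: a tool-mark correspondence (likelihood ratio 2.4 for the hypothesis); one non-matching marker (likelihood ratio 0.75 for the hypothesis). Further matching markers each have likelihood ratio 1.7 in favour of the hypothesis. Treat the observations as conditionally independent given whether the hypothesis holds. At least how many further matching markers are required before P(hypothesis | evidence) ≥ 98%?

Prior odds = 0.385/0.615 = 77/123.
Combined Bayes factor of the evidence already in hand = 2.4 × 0.75 = 1.8.
Odds after that evidence = (77/123) × 1.8 = 231/205.
Target odds = 0.98/0.02 = 49.
Need 1.7ⁿ ≥ 49 ÷ (231/205) = 1435/33.
1.7⁷ = 410338673/10000000 falls short of 1435/33 but 1.7⁸ ≈69.7576 reaches it, so n = 8.

8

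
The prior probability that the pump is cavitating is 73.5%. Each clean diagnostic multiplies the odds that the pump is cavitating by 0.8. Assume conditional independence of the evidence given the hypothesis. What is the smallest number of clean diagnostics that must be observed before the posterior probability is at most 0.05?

Prior odds = 0.735/0.265 = 147/53.
Likelihood ratio per clean diagnostic = 0.8.
Target odds: 0.05 ÷ 0.95 = 1/19.
Need (147/53) × 0.8ⁿ ≤ 1/19, i.e. 0.8ⁿ ≤ 53/2793.
0.8¹⁷ ≈0.022518 is still above 53/2793 but 0.8¹⁸ ≈0.0180144 is at or below it, so n = 18.

18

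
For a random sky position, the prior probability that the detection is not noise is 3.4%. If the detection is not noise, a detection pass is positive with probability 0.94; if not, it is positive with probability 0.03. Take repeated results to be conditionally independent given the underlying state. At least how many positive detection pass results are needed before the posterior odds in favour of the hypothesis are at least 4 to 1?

Prior odds = 0.034/0.966 = 17/483.
Likelihood ratio of a positive = 0.94/0.03 = 94/3.
Target odds = 4.
Require (94/3)ⁿ ≥ 4 ÷ (17/483) = 1932/17.
(94/3)¹ = 94/3 falls short of 1932/17 but (94/3)² = 8836/9 reaches it, so n = 2.

2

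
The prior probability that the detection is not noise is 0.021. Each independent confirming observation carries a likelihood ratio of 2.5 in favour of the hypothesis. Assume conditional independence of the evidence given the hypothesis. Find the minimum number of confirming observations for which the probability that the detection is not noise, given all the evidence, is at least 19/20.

Prior odds: 0.021 ÷ 0.979 = 21/979.
Likelihood ratio per confirming observation = 2.5.
Target posterior odds = 0.95/0.05 = 19.
Need (21/979) × 2.5ⁿ ≥ 19, i.e. 2.5ⁿ ≥ 18601/21.
2.5⁷ = 610.3515625 falls short of 18601/21 but 2.5⁸ = 390625/256 reaches it, so n = 8.

8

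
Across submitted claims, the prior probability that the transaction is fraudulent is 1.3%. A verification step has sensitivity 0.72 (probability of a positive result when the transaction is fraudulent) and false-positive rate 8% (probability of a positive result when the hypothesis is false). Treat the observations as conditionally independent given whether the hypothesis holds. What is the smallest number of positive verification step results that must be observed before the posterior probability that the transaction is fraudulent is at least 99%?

Prior odds: 0.013 ÷ 0.987 = 13/987.
Likelihood ratio of a positive result = 0.72/0.08 = 9.
Target posterior odds = 0.99/0.01 = 99.
Need (13/987) × 9ⁿ ≥ 99, i.e. 9ⁿ ≥ 97713/13.
9⁴ = 6561 falls short of 97713/13 but 9⁵ = 59049 reaches it, so n = 5.

5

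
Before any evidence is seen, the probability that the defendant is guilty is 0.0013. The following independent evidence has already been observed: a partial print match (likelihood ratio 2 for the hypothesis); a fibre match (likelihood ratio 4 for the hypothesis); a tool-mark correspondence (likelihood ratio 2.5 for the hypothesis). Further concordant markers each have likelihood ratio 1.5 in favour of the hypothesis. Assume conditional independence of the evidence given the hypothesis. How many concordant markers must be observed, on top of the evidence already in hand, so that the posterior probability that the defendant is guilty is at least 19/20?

17

Prior odds = 0.0013/0.9987 = 13/9987.
Combined Bayes factor of the evidence already in hand = 2 × 4 × 2.5 = 20.
Odds after that evidence = (13/9987) × 20 = 260/9987.
Target odds = 0.95/0.05 = 19.
Need 1.5ⁿ ≥ 19 ÷ (260/9987) = 189753/260.
1.5¹⁶ = 43046721/65536 falls short of 189753/260 but 1.5¹⁷ = 129140163/131072 reaches it, so n = 17.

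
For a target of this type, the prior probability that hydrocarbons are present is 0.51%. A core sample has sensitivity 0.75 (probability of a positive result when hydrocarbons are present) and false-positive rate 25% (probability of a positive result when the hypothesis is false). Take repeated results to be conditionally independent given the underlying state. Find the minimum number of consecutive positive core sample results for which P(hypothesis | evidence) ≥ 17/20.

Prior odds = 0.0051/0.9949 = 51/9949.
Likelihood ratio of a positive result = 0.75/0.25 = 3.
Target odds: 0.85 ÷ 0.15 = 17/3.
Need (51/9949) × 3ⁿ ≥ 17/3, i.e. 3ⁿ ≥ 9949/9.
3⁶ = 729 falls short of 9949/9 but 3⁷ = 2187 reaches it, so n = 7.

7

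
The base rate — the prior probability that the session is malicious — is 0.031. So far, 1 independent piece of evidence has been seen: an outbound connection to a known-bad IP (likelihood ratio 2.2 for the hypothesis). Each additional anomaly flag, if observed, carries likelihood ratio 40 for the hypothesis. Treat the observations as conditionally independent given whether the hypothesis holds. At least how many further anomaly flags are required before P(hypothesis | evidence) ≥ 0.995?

3

Prior odds = 0.031/0.969 = 31/969.
Bayes factor of the evidence already in hand = 2.2.
Odds after that evidence = (31/969) × 2.2 = 341/4845.
Target odds = 0.995/0.005 = 199.
Need 40ⁿ ≥ 199 ÷ (341/4845) = 964155/341.
40² = 1600 falls short of 964155/341 but 40³ = 64000 reaches it, so n = 3.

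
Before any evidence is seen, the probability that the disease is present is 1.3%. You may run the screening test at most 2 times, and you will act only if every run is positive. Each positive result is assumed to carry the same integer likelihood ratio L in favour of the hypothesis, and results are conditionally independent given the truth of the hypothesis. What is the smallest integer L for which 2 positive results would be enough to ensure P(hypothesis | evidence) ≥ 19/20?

Prior odds = 0.013/0.987 = 13/987.
Target odds = 0.95/0.05 = 19.
Need L² ≥ 19 ÷ (13/987) = 18753/13.
37² = 1369 < 18753/13 ≤ 1444 = 38², so L = 38.

38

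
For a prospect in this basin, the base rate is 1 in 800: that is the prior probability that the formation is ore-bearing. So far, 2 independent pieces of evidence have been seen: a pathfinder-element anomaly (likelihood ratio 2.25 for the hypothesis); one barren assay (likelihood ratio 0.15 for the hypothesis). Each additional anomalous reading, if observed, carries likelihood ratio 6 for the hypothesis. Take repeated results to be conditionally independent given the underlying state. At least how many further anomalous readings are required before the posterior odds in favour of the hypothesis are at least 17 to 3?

Prior odds = 0.00125/0.99875 = 1/799.
Combined Bayes factor of the evidence already in hand = 2.25 × 0.15 = 0.3375.
Odds after that evidence = (1/799) × 0.3375 = 27/63920.
Target odds = 17/3.
Need 6ⁿ ≥ 17/3 ÷ (27/63920) = 1086640/81.
6⁵ = 7776 falls short of 1086640/81 but 6⁶ = 46656 reaches it, so n = 6.

6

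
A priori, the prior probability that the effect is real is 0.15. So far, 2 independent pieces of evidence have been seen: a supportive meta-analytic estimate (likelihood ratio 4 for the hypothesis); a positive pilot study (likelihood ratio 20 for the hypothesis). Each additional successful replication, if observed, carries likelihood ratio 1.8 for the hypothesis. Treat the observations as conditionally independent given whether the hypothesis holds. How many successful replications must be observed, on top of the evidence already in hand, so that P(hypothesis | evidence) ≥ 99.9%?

Prior odds = 0.15/0.85 = 3/17.
Combined Bayes factor of the evidence already in hand = 4 × 20 = 80.
Odds after that evidence = (3/17) × 80 = 240/17.
Target odds = 0.999/0.001 = 999.
Need 1.8ⁿ ≥ 999 ÷ (240/17) = 70.7625.
1.8⁷ = 4782969/78125 falls short of 70.7625 but 1.8⁸ = 43046721/390625 reaches it, so n = 8.

8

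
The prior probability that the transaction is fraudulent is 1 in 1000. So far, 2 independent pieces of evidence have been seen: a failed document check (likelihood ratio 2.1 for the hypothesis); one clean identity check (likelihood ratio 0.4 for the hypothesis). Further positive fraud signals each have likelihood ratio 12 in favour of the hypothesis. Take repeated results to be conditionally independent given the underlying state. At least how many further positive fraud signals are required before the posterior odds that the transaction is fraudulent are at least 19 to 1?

5

Prior odds = 0.001/0.999 = 1/999.
Combined Bayes factor of the evidence already in hand = 2.1 × 0.4 = 0.84.
Odds after that evidence = (1/999) × 0.84 = 7/8325.
Target odds = 19.
Need 12ⁿ ≥ 19 ÷ (7/8325) = 158175/7.
12⁴ = 20736 falls short of 158175/7 but 12⁵ = 248832 reaches it, so n = 5.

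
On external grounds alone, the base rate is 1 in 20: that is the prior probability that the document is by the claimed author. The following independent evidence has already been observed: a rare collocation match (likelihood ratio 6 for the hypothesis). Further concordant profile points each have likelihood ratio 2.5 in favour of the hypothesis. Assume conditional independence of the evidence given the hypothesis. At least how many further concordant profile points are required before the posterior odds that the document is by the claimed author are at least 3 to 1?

Prior odds = 0.05/0.95 = 1/19.
Bayes factor of the evidence already in hand = 6.
Odds after that evidence = (1/19) × 6 = 6/19.
Target odds = 3.
Need 2.5ⁿ ≥ 3 ÷ (6/19) = 9.5.
2.5² = 6.25 falls short of 9.5 but 2.5³ = 15.625 reaches it, so n = 3.

3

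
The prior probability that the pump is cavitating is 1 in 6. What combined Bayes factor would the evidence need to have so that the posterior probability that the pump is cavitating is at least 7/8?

Prior odds = (1/6)/(5/6) = 0.2.
Target odds = 0.875/0.125 = 7.
Required Bayes factor = 7 ÷ 0.2 = 35.

35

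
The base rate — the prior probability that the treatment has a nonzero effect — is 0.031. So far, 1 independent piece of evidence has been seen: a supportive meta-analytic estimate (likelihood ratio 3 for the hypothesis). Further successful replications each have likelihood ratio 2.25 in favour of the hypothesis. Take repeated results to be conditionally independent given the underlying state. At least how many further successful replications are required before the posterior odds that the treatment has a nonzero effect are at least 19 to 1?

Prior odds = 0.031/0.969 = 31/969.
Bayes factor of the evidence already in hand = 3.
Odds after that evidence = (31/969) × 3 = 31/323.
Target odds = 19.
Need 2.25ⁿ ≥ 19 ÷ (31/323) = 6137/31.
2.25⁶ = 531441/4096 falls short of 6137/31 but 2.25⁷ = 4782969/16384 reaches it, so n = 7.

7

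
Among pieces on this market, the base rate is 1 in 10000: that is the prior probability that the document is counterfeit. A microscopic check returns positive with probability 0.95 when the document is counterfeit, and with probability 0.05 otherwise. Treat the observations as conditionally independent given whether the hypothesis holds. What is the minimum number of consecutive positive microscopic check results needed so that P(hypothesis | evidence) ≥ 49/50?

5

Prior odds = 0.0001/0.9999 = 1/9999.
Likelihood ratio of a positive result = 0.95/0.05 = 19.
Target odds: 0.98 ÷ 0.02 = 49.
Require 19ⁿ ≥ 49 ÷ (1/9999) = 489951.
19⁴ = 130321 falls short of 489951 but 19⁵ = 2476099 reaches it, so n = 5.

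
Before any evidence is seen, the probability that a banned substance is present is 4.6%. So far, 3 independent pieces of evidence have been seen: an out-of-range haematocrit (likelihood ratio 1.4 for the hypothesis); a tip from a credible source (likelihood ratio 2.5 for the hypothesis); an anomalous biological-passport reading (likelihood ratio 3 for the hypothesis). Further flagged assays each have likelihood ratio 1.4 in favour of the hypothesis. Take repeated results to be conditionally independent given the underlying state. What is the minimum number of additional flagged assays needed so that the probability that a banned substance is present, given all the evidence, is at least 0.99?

Prior odds = 0.046/0.954 = 23/477.
Combined Bayes factor of the evidence already in hand = 1.4 × 2.5 × 3 = 10.5.
Odds after that evidence = (23/477) × 10.5 = 161/318.
Target odds = 0.99/0.01 = 99.
Need 1.4ⁿ ≥ 99 ÷ (161/318) = 31482/161.
1.4¹⁵ ≈155.568 falls short of 31482/161 but 1.4¹⁶ ≈217.795 reaches it, so n = 16.

16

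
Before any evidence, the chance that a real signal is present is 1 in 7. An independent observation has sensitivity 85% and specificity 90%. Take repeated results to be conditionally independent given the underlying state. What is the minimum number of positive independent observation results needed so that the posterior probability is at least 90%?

2

Prior odds: (1/7) ÷ (6/7) = 1/6.
False-positive rate = 1 − 0.9 = 0.1; likelihood ratio of a positive = 0.85/0.1 = 8.5.
Target posterior odds = 0.9/0.1 = 9.
Require 8.5ⁿ ≥ 9 ÷ (1/6) = 54.
8.5¹ = 8.5 falls short of 54 but 8.5² = 72.25 reaches it, so n = 2.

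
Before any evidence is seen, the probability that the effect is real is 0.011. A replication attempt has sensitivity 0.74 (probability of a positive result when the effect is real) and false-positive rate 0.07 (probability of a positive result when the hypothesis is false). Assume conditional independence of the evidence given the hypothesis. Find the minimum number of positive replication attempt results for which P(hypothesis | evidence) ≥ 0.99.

4

Prior odds = 0.011/0.989 = 11/989.
Likelihood ratio of a positive result = 0.74/0.07 = 74/7.
Target odds: 0.99 ÷ 0.01 = 99.
Require (74/7)ⁿ ≥ 99 ÷ (11/989) = 8901.
(74/7)³ = 405224/343 falls short of 8901 but (74/7)⁴ = 29986576/2401 reaches it, so n = 4.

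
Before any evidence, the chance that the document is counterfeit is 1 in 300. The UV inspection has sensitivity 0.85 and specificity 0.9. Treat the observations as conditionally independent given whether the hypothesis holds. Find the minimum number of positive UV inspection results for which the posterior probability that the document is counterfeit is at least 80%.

4

Prior odds: (1/300) ÷ (299/300) = 1/299.
False-positive rate = 1 − 0.9 = 0.1; likelihood ratio of a positive = 0.85/0.1 = 8.5.
Target odds: 0.8 ÷ 0.2 = 4.
Need (1/299) × 8.5ⁿ ≥ 4, i.e. 8.5ⁿ ≥ 1196.
8.5³ = 614.125 falls short of 1196 but 8.5⁴ = 5220.0625 reaches it, so n = 4.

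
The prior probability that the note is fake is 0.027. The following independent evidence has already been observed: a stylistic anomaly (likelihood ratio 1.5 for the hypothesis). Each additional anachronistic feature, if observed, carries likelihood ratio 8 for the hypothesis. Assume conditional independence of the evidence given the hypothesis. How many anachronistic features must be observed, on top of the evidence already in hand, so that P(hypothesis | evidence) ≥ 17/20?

Prior odds = 0.027/0.973 = 27/973.
Bayes factor of the evidence already in hand = 1.5.
Odds after that evidence = (27/973) × 1.5 = 81/1946.
Target odds = 0.85/0.15 = 17/3.
Need 8ⁿ ≥ 17/3 ÷ (81/1946) = 33082/243.
8² = 64 falls short of 33082/243 but 8³ = 512 reaches it, so n = 3.

3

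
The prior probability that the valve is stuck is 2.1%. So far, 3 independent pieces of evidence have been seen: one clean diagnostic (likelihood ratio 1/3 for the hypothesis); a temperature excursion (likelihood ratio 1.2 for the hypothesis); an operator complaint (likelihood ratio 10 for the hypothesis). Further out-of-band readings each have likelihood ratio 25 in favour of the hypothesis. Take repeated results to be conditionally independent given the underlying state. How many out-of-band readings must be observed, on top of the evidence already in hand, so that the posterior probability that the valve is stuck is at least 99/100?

Prior odds = 0.021/0.979 = 21/979.
Combined Bayes factor of the evidence already in hand = (1/3) × 1.2 × 10 = 4.
Odds after that evidence = (21/979) × 4 = 84/979.
Target odds = 0.99/0.01 = 99.
Need 25ⁿ ≥ 99 ÷ (84/979) = 32307/28.
25² = 625 falls short of 32307/28 but 25³ = 15625 reaches it, so n = 3.

3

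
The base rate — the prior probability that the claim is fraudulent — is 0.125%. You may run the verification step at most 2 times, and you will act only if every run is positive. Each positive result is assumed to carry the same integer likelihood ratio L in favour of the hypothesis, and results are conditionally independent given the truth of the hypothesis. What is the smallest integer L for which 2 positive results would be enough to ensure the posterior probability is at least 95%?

124

Prior odds = 0.00125/0.99875 = 1/799.
Target odds = 0.95/0.05 = 19.
Need L² ≥ 19 ÷ (1/799) = 15181.
123² = 15129 < 15181 ≤ 15376 = 124², so L = 124.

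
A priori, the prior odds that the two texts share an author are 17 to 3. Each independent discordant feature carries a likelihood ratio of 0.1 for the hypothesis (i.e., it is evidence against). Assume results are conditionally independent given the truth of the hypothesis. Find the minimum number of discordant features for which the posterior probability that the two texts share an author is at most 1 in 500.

4

Prior odds = 17/3.
Likelihood ratio per discordant feature = 0.1.
Target odds: 0.002 ÷ 0.998 = 1/499.
Require 0.1ⁿ ≤ 1/499 ÷ (17/3) = 3/8483.
0.1³ = 0.001 is still above 3/8483 but 0.1⁴ = 0.0001 is at or below it, so n = 4.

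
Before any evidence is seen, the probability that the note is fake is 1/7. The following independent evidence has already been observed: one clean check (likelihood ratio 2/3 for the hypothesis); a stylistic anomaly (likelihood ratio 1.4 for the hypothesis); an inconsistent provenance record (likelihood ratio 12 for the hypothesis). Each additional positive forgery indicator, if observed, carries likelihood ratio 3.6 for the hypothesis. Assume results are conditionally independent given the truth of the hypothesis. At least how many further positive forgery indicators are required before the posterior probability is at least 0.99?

Prior odds = (1/7)/(6/7) = 1/6.
Combined Bayes factor of the evidence already in hand = (2/3) × 1.4 × 12 = 11.2.
Odds after that evidence = (1/6) × 11.2 = 28/15.
Target odds = 0.99/0.01 = 99.
Need 3.6ⁿ ≥ 99 ÷ (28/15) = 1485/28.
3.6³ = 46.656 falls short of 1485/28 but 3.6⁴ = 167.9616 reaches it, so n = 4.

4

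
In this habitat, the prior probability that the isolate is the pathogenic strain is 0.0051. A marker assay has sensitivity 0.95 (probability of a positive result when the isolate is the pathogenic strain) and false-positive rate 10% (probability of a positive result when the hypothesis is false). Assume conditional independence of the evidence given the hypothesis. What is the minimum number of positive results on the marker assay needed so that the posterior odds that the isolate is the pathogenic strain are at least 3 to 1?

3

Prior odds = 0.0051/0.9949 = 51/9949.
Likelihood ratio of a positive result = 0.95/0.1 = 9.5.
Target odds = 3.
Need (51/9949) × 9.5ⁿ ≥ 3, i.e. 9.5ⁿ ≥ 9949/17.
9.5² = 90.25 falls short of 9949/17 but 9.5³ = 857.375 reaches it, so n = 3.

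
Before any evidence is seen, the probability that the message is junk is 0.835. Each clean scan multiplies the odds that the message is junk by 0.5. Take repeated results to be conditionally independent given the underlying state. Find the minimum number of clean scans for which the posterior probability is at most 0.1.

6

Prior odds: 0.835 ÷ 0.165 = 167/33.
Likelihood ratio per clean scan = 0.5.
Target odds: 0.1 ÷ 0.9 = 1/9.
Need (167/33) × 0.5ⁿ ≤ 1/9, i.e. 0.5ⁿ ≤ 11/501.
0.5⁵ = 0.03125 is still above 11/501 but 0.5⁶ = 0.015625 is at or below it, so n = 6.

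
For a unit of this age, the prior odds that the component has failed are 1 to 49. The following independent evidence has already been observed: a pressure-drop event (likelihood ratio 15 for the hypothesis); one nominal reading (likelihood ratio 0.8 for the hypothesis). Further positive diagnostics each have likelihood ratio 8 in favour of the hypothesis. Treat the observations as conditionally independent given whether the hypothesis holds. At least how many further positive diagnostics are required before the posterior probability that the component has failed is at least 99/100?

Prior odds = 1/49.
Combined Bayes factor of the evidence already in hand = 15 × 0.8 = 12.
Odds after that evidence = (1/49) × 12 = 12/49.
Target odds = 0.99/0.01 = 99.
Need 8ⁿ ≥ 99 ÷ (12/49) = 404.25.
8² = 64 falls short of 404.25 but 8³ = 512 reaches it, so n = 3.

3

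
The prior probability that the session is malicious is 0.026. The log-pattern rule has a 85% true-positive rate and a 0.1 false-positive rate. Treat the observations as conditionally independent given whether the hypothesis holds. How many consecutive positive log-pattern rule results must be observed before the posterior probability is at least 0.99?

Prior odds = 0.026/0.974 = 13/487.
Likelihood ratio of a positive result = 0.85/0.1 = 8.5.
Target odds: 0.99 ÷ 0.01 = 99.
Require 8.5ⁿ ≥ 99 ÷ (13/487) = 48213/13.
8.5³ = 614.125 falls short of 48213/13 but 8.5⁴ = 5220.0625 reaches it, so n = 4.

4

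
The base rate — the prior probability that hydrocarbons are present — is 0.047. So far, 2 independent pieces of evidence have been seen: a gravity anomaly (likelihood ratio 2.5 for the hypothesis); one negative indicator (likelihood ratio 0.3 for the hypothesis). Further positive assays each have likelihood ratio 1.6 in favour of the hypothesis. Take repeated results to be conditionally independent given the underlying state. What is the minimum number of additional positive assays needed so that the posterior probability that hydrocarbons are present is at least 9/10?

Prior odds = 0.047/0.953 = 47/953.
Combined Bayes factor of the evidence already in hand = 2.5 × 0.3 = 0.75.
Odds after that evidence = (47/953) × 0.75 = 141/3812.
Target odds = 0.9/0.1 = 9.
Need 1.6ⁿ ≥ 9 ÷ (141/3812) = 11436/47.
1.6¹¹ ≈175.922 falls short of 11436/47 but 1.6¹² ≈281.475 reaches it, so n = 12.

12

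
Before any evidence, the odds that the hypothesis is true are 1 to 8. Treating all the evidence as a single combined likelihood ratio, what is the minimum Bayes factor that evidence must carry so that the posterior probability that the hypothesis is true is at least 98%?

392

Prior odds = 0.125.
Target odds = 0.98/0.02 = 49.
Required Bayes factor = 49 ÷ 0.125 = 392.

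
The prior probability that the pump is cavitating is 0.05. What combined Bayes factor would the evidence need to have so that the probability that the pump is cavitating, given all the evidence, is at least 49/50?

Prior odds = 0.05/0.95 = 1/19.
Target odds = 0.98/0.02 = 49.
Required Bayes factor = 49 ÷ (1/19) = 931.

931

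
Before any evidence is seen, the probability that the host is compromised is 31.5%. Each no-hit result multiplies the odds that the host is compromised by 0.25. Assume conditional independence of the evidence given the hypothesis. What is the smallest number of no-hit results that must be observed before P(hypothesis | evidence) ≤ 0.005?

Prior odds = 0.315/0.685 = 63/137.
Likelihood ratio per no-hit result = 0.25.
Target odds: 0.005 ÷ 0.995 = 1/199.
Require 0.25ⁿ ≤ 1/199 ÷ (63/137) = 137/12537.
0.25³ = 0.015625 is still above 137/12537 but 0.25⁴ = 0.00390625 is at or below it, so n = 4.

4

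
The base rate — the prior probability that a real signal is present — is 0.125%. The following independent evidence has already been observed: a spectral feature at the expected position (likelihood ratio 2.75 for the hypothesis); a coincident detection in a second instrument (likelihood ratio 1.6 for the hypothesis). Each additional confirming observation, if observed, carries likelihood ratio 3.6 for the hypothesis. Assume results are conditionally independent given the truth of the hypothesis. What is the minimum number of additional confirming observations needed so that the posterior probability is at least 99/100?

Prior odds = 0.00125/0.99875 = 1/799.
Combined Bayes factor of the evidence already in hand = 2.75 × 1.6 = 4.4.
Odds after that evidence = (1/799) × 4.4 = 22/3995.
Target odds = 0.99/0.01 = 99.
Need 3.6ⁿ ≥ 99 ÷ (22/3995) = 17977.5.
3.6⁷ = 612220032/78125 falls short of 17977.5 but 3.6⁸ ≈28211.1 reaches it, so n = 8.

8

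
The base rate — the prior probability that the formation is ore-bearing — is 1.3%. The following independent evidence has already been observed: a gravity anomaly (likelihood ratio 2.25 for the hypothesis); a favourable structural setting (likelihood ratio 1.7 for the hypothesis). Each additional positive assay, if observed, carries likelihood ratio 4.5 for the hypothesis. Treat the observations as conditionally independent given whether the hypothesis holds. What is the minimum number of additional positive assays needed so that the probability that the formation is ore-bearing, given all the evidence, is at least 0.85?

4

Prior odds = 0.013/0.987 = 13/987.
Combined Bayes factor of the evidence already in hand = 2.25 × 1.7 = 3.825.
Odds after that evidence = (13/987) × 3.825 = 663/13160.
Target odds = 0.85/0.15 = 17/3.
Need 4.5ⁿ ≥ 17/3 ÷ (663/13160) = 13160/117.
4.5³ = 91.125 falls short of 13160/117 but 4.5⁴ = 410.0625 reaches it, so n = 4.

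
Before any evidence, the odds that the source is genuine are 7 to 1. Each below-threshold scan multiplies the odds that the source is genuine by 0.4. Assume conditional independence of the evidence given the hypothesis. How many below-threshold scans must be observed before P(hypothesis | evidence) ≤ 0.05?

6

Prior odds = 7.
Likelihood ratio per below-threshold scan = 0.4.
Target posterior odds = 0.05/0.95 = 1/19.
Require 0.4ⁿ ≤ 1/19 ÷ 7 = 1/133.
0.4⁵ = 0.01024 is still above 1/133 but 0.4⁶ = 64/15625 is at or below it, so n = 6.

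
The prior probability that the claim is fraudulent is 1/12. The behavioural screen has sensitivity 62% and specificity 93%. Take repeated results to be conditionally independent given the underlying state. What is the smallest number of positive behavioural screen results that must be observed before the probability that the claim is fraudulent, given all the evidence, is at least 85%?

2

Prior odds = (1/12)/(11/12) = 1/11.
False-positive rate = 1 − 0.93 = 0.07; likelihood ratio of a positive = 0.62/0.07 = 62/7.
Target odds: 0.85 ÷ 0.15 = 17/3.
Require (62/7)ⁿ ≥ 17/3 ÷ (1/11) = 187/3.
(62/7)¹ = 62/7 falls short of 187/3 but (62/7)² = 3844/49 reaches it, so n = 2.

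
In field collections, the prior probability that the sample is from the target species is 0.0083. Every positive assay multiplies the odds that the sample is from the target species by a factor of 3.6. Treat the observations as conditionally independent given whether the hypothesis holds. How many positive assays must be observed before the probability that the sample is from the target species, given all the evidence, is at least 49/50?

Prior odds: 0.0083 ÷ 0.9917 = 83/9917.
Likelihood ratio per positive assay = 3.6.
Target posterior odds = 0.98/0.02 = 49.
Need (83/9917) × 3.6ⁿ ≥ 49, i.e. 3.6ⁿ ≥ 485933/83.
3.6⁶ = 34012224/15625 falls short of 485933/83 but 3.6⁷ = 612220032/78125 reaches it, so n = 7.

7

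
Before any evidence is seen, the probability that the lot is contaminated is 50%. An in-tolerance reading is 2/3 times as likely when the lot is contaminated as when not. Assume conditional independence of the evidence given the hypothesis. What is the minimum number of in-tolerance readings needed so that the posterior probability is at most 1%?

12

Prior odds = 0.5/0.5 = 1.
Likelihood ratio per in-tolerance reading = 2/3.
Target posterior odds = 0.01/0.99 = 1/99.
Require (2/3)ⁿ ≤ 1/99 ÷ 1 = 1/99.
(2/3)¹¹ = 2048/177147 is still above 1/99 but (2/3)¹² = 4096/531441 is at or below it, so n = 12.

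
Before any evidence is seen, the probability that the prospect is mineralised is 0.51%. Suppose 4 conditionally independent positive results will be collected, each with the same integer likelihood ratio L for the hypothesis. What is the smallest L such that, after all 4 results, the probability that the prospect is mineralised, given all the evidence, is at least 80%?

6

Prior odds = 0.0051/0.9949 = 51/9949.
Target odds = 0.8/0.2 = 4.
Need L⁴ ≥ 4 ÷ (51/9949) = 39796/51.
5⁴ = 625 < 39796/51 ≤ 1296 = 6⁴, so L = 6.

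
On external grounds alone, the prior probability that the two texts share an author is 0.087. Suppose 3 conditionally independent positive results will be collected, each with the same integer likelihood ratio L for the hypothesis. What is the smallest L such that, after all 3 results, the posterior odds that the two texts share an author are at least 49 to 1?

9

Prior odds = 0.087/0.913 = 87/913.
Target odds = 49.
Need L³ ≥ 49 ÷ (87/913) = 44737/87.
8³ = 512 < 44737/87 ≤ 729 = 9³, so L = 9.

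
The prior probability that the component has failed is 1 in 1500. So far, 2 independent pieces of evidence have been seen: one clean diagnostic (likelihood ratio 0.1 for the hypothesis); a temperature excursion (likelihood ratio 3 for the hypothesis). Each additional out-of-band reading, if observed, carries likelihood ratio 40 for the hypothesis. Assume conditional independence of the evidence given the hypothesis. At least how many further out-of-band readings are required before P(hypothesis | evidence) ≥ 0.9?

3

Prior odds = (1/1500)/(1499/1500) = 1/1499.
Combined Bayes factor of the evidence already in hand = 0.1 × 3 = 0.3.
Odds after that evidence = (1/1499) × 0.3 = 3/14990.
Target odds = 0.9/0.1 = 9.
Need 40ⁿ ≥ 9 ÷ (3/14990) = 44970.
40² = 1600 falls short of 44970 but 40³ = 64000 reaches it, so n = 3.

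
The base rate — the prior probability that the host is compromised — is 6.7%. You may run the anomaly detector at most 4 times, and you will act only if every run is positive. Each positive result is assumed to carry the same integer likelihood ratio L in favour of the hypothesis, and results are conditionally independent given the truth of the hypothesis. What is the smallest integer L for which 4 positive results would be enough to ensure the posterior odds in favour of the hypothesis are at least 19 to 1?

Prior odds = 0.067/0.933 = 67/933.
Target odds = 19.
Need L⁴ ≥ 19 ÷ (67/933) = 17727/67.
4⁴ = 256 < 17727/67 ≤ 625 = 5⁴, so L = 5.

5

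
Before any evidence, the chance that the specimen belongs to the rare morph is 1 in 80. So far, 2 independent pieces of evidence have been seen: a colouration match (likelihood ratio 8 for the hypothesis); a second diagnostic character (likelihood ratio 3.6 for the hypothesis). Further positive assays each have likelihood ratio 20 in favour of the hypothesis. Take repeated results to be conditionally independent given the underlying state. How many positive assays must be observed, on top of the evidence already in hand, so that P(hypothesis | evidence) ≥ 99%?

Prior odds = 0.0125/0.9875 = 1/79.
Combined Bayes factor of the evidence already in hand = 8 × 3.6 = 28.8.
Odds after that evidence = (1/79) × 28.8 = 144/395.
Target odds = 0.99/0.01 = 99.
Need 20ⁿ ≥ 99 ÷ (144/395) = 271.5625.
20¹ = 20 falls short of 271.5625 but 20² = 400 reaches it, so n = 2.

2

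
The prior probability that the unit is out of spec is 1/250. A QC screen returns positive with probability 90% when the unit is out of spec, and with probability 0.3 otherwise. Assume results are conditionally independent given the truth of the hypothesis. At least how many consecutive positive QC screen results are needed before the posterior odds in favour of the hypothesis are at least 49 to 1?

Prior odds = 0.004/0.996 = 1/249.
Likelihood ratio of a positive result = 0.9/0.3 = 3.
Target odds = 49.
Need (1/249) × 3ⁿ ≥ 49, i.e. 3ⁿ ≥ 12201.
3⁸ = 6561 falls short of 12201 but 3⁹ = 19683 reaches it, so n = 9.

9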